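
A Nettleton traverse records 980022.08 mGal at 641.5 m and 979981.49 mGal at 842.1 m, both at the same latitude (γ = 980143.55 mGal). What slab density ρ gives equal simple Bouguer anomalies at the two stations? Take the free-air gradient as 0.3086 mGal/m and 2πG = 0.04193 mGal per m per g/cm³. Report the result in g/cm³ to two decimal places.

2.53

Δg_obs = 979981.49 − 980022.08 = -40.59 mGal over Δh = 842.1 − 641.5 = 200.6 m
Equal Bouguer anomalies ⇒ Δg_obs + (0.3086 − 0.04193ρ)·Δh = 0
0.3086 − 0.04193ρ = −Δg_obs/Δh = 0.20234
ρ = (0.3086 − 0.20234) / 0.04193 = 2.53 g/cm³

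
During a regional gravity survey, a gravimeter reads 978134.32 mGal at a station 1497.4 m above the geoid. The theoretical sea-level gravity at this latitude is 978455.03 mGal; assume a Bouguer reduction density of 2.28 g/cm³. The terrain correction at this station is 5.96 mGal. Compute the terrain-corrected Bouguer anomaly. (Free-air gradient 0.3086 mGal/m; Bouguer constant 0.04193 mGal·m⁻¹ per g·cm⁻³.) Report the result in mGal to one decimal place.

4.2

Free-air correction = 0.3086 × 1497.4 = 462.10 mGal
Free-air anomaly = 978134.32 − 978455.03 + (462.10) = 141.39 mGal
Bouguer slab correction = 0.04193 × 2.28 × 1497.4 = 143.15 mGal
Simple Bouguer anomaly = 141.39 − (143.15) = -1.76 mGal
Complete Bouguer anomaly = -1.76 + 5.96 = 4.20 mGal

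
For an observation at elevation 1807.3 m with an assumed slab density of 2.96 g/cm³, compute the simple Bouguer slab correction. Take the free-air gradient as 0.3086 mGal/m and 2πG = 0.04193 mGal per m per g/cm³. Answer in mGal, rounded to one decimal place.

224.3

Bouguer slab correction = 0.04193 × 2.96 × 1807.3 = 224.3 mGal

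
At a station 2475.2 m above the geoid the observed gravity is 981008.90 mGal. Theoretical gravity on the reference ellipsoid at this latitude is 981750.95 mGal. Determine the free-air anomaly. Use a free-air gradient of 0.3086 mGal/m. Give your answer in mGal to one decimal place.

21.8

Free-air correction = 0.3086 × 2475.2 = 763.85 mGal
Free-air anomaly = 981008.90 − 981750.95 + (763.85) = 21.80 mGal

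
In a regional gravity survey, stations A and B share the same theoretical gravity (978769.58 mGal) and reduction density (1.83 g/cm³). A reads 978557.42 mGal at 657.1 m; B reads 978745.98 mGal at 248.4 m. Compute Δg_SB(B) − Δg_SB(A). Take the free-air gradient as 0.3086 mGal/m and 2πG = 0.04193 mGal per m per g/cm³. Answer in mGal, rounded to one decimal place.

Δg_SB(A) = 978557.42 − 978769.58 + 0.3086×657.1 − 0.04193×1.83×657.1 = -59.80 mGal
Δg_SB(B) = 978745.98 − 978769.58 + 0.3086×248.4 − 0.04193×1.83×248.4 = 34.00 mGal
Difference = 34.00 − (-59.80) = 93.80 mGal

93.8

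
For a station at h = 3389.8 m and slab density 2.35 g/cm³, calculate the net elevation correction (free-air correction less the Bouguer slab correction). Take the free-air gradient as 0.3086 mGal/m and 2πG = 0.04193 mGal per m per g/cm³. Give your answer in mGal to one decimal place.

Combined gradient = 0.3086 − 0.04193 × 2.35 = 0.2100645 mGal/m
Combined elevation correction = 0.2100645 × 3389.8 = 712.1 mGal

712.1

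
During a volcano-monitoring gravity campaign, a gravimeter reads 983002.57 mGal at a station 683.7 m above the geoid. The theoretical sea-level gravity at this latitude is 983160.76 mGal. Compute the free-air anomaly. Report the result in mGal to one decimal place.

Free-air correction = 0.3086 × 683.7 = 210.99 mGal
Free-air anomaly = 983002.57 − 983160.76 + (210.99) = 52.80 mGal

52.8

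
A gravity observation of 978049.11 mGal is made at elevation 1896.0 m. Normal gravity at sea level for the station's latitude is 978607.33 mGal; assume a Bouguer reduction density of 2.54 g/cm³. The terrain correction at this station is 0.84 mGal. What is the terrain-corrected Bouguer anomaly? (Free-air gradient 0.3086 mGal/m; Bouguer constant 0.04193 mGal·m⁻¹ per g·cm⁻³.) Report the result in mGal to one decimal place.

-174.2

Free-air correction = 0.3086 × 1896.0 = 585.11 mGal
Free-air anomaly = 978049.11 − 978607.33 + (585.11) = 26.89 mGal
Bouguer slab correction = 0.04193 × 2.54 × 1896.0 = 201.93 mGal
Simple Bouguer anomaly = 26.89 − (201.93) = -175.04 mGal
Complete Bouguer anomaly = -175.04 + 0.84 = -174.20 mGal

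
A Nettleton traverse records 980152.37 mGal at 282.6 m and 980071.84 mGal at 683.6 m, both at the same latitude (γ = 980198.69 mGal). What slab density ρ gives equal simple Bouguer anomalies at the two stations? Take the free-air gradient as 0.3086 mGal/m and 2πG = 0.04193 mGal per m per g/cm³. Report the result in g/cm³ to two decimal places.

Δg_obs = 980071.84 − 980152.37 = -80.53 mGal over Δh = 683.6 − 282.6 = 401.0 m
Equal Bouguer anomalies ⇒ Δg_obs + (0.3086 − 0.04193ρ)·Δh = 0
0.3086 − 0.04193ρ = −Δg_obs/Δh = 0.20082
ρ = (0.3086 − 0.20082) / 0.04193 = 2.57 g/cm³

2.57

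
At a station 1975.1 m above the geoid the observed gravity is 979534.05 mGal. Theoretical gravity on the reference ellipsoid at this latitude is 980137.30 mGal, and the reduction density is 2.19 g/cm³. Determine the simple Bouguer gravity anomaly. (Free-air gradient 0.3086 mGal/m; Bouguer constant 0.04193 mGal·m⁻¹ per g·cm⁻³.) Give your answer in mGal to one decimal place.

-175.1

Free-air correction = 0.3086 × 1975.1 = 609.52 mGal
Free-air anomaly = 979534.05 − 980137.30 + (609.52) = 6.27 mGal
Bouguer slab correction = 0.04193 × 2.19 × 1975.1 = 181.37 mGal
Simple Bouguer anomaly = 6.27 − (181.37) = -175.10 mGal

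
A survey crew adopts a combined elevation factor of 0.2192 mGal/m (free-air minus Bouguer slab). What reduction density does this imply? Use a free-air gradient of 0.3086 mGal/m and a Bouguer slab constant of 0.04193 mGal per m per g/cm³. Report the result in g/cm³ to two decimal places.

0.2192 = 0.3086 − 0.04193 × ρ
ρ = (0.3086 − 0.2192) / 0.04193 = 2.13 g/cm³

2.13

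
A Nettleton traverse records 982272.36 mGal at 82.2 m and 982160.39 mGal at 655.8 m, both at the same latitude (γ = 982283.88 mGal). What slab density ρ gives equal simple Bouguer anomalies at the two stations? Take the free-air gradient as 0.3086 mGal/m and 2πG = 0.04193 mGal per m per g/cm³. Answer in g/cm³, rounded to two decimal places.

2.70

Δg_obs = 982160.39 − 982272.36 = -111.97 mGal over Δh = 655.8 − 82.2 = 573.6 m
Equal Bouguer anomalies ⇒ Δg_obs + (0.3086 − 0.04193ρ)·Δh = 0
0.3086 − 0.04193ρ = −Δg_obs/Δh = 0.19521
ρ = (0.3086 − 0.19521) / 0.04193 = 2.70 g/cm³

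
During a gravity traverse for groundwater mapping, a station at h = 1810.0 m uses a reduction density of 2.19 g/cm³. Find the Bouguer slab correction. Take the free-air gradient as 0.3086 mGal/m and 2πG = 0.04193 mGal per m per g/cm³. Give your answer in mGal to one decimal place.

166.2

Bouguer slab correction = 0.04193 × 2.19 × 1810.0 = 166.2 mGal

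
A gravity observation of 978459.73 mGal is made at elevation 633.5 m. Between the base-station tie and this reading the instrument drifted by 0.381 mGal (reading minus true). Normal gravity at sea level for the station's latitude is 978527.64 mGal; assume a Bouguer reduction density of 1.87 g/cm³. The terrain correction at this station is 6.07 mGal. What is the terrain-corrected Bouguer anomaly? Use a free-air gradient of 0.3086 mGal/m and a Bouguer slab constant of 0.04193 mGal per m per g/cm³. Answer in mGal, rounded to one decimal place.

83.6

Drift-corrected reading = 978459.73 − (0.381) = 978459.349 mGal
Free-air correction = 0.3086 × 633.5 = 195.50 mGal
Free-air anomaly = 978459.349 − 978527.64 + (195.50) = 127.209 mGal
Bouguer slab correction = 0.04193 × 1.87 × 633.5 = 49.67 mGal
Simple Bouguer anomaly = 127.209 − (49.67) = 77.539 mGal
Complete Bouguer anomaly = 77.539 + 6.07 = 83.609 mGal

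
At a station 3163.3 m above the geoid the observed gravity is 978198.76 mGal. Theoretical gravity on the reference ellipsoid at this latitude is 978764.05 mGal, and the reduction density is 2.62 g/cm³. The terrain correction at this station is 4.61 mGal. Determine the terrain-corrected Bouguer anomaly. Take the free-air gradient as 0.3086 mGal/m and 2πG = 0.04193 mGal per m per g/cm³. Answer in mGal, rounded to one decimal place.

68.0

Free-air correction = 0.3086 × 3163.3 = 976.19 mGal
Free-air anomaly = 978198.76 − 978764.05 + (976.19) = 410.90 mGal
Bouguer slab correction = 0.04193 × 2.62 × 3163.3 = 347.51 mGal
Simple Bouguer anomaly = 410.90 − (347.51) = 63.39 mGal
Complete Bouguer anomaly = 63.39 + 4.61 = 68.00 mGal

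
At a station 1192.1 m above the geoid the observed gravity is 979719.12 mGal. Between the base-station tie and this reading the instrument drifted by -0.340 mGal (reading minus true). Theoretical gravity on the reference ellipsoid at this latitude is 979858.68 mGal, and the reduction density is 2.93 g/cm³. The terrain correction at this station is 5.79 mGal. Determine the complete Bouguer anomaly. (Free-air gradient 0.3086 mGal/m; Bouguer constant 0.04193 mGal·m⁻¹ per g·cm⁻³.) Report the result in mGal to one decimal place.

Drift-corrected reading = 979719.12 − (-0.340) = 979719.460 mGal
Free-air correction = 0.3086 × 1192.1 = 367.88 mGal
Free-air anomaly = 979719.460 − 979858.68 + (367.88) = 228.660 mGal
Bouguer slab correction = 0.04193 × 2.93 × 1192.1 = 146.46 mGal
Simple Bouguer anomaly = 228.660 − (146.46) = 82.200 mGal
Complete Bouguer anomaly = 82.200 + 5.79 = 87.990 mGal

88.0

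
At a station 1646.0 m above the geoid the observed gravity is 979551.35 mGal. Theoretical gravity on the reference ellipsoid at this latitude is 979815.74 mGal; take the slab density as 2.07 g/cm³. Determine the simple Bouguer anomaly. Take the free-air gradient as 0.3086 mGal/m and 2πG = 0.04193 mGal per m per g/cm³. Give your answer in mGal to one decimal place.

100.7

Free-air correction = 0.3086 × 1646.0 = 507.96 mGal
Free-air anomaly = 979551.35 − 979815.74 + (507.96) = 243.57 mGal
Bouguer slab correction = 0.04193 × 2.07 × 1646.0 = 142.86 mGal
Simple Bouguer anomaly = 243.57 − (142.86) = 100.71 mGal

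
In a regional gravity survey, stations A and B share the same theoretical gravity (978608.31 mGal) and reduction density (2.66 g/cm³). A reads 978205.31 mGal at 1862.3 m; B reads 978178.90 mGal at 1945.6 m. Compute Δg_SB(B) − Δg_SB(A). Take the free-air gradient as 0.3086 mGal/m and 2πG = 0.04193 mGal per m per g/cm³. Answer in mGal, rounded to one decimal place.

-10.0

Δg_SB(A) = 978205.31 − 978608.31 + 0.3086×1862.3 − 0.04193×2.66×1862.3 = -36.00 mGal
Δg_SB(B) = 978178.90 − 978608.31 + 0.3086×1945.6 − 0.04193×2.66×1945.6 = -46.00 mGal
Difference = -46.00 − (-36.00) = -10.00 mGal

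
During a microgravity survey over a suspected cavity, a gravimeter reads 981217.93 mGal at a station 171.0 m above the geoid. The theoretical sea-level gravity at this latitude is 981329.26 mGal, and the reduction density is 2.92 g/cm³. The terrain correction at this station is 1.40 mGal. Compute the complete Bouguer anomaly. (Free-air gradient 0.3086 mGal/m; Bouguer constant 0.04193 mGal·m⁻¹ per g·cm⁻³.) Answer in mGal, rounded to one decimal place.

Free-air correction = 0.3086 × 171.0 = 52.77 mGal
Free-air anomaly = 981217.93 − 981329.26 + (52.77) = -58.56 mGal
Bouguer slab correction = 0.04193 × 2.92 × 171.0 = 20.94 mGal
Simple Bouguer anomaly = -58.56 − (20.94) = -79.50 mGal
Complete Bouguer anomaly = -79.50 + 1.40 = -78.10 mGal

-78.1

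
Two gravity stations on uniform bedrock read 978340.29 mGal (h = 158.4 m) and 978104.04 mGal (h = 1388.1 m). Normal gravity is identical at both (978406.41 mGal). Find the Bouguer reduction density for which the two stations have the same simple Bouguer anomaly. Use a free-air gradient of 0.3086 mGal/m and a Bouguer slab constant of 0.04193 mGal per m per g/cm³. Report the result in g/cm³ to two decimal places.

Δg_obs = 978104.04 − 978340.29 = -236.25 mGal over Δh = 1388.1 − 158.4 = 1229.7 m
Equal Bouguer anomalies ⇒ Δg_obs + (0.3086 − 0.04193ρ)·Δh = 0
0.3086 − 0.04193ρ = −Δg_obs/Δh = 0.19212
ρ = (0.3086 − 0.19212) / 0.04193 = 2.78 g/cm³

2.78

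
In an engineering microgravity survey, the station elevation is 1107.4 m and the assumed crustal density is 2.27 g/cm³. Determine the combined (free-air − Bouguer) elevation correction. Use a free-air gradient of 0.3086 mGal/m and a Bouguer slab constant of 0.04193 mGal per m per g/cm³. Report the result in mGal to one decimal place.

Combined gradient = 0.3086 − 0.04193 × 2.27 = 0.2134189 mGal/m
Combined elevation correction = 0.2134189 × 1107.4 = 236.3 mGal

236.3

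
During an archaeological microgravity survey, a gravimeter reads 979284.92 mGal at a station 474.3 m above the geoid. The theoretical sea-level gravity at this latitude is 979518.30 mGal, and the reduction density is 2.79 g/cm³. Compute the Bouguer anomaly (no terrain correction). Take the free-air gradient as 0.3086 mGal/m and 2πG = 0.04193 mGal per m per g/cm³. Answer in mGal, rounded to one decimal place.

-142.5

Free-air correction = 0.3086 × 474.3 = 146.37 mGal
Free-air anomaly = 979284.92 − 979518.30 + (146.37) = -87.01 mGal
Bouguer slab correction = 0.04193 × 2.79 × 474.3 = 55.49 mGal
Simple Bouguer anomaly = -87.01 − (55.49) = -142.50 mGal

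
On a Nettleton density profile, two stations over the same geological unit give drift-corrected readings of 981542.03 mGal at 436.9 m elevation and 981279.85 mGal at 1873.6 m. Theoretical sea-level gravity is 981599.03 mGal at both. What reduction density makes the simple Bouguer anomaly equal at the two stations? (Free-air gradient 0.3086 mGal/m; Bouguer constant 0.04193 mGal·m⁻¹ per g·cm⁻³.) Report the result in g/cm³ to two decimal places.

Δg_obs = 981279.85 − 981542.03 = -262.18 mGal over Δh = 1873.6 − 436.9 = 1436.7 m
Equal Bouguer anomalies ⇒ Δg_obs + (0.3086 − 0.04193ρ)·Δh = 0
0.3086 − 0.04193ρ = −Δg_obs/Δh = 0.18249
ρ = (0.3086 − 0.18249) / 0.04193 = 3.01 g/cm³

3.01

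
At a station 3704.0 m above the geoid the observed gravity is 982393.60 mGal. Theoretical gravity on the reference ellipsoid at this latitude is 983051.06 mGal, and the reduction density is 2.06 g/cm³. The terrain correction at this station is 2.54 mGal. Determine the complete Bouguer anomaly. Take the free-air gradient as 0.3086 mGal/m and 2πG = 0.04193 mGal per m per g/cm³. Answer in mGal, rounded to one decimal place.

Free-air correction = 0.3086 × 3704.0 = 1143.05 mGal
Free-air anomaly = 982393.60 − 983051.06 + (1143.05) = 485.59 mGal
Bouguer slab correction = 0.04193 × 2.06 × 3704.0 = 319.94 mGal
Simple Bouguer anomaly = 485.59 − (319.94) = 165.65 mGal
Complete Bouguer anomaly = 165.65 + 2.54 = 168.19 mGal

168.2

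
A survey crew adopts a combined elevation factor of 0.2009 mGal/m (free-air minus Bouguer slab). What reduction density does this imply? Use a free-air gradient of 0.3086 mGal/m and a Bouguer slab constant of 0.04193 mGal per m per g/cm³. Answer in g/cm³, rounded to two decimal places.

0.2009 = 0.3086 − 0.04193 × ρ
ρ = (0.3086 − 0.2009) / 0.04193 = 2.57 g/cm³

2.57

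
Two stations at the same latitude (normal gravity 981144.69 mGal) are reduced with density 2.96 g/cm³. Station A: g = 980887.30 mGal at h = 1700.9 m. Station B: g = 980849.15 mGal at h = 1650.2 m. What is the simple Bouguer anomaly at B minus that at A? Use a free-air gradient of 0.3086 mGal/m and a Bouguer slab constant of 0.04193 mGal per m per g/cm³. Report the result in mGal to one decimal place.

Δg_SB(A) = 980887.30 − 981144.69 + 0.3086×1700.9 − 0.04193×2.96×1700.9 = 56.40 mGal
Δg_SB(B) = 980849.15 − 981144.69 + 0.3086×1650.2 − 0.04193×2.96×1650.2 = 8.90 mGal
Difference = 8.90 − (56.40) = -47.50 mGal

-47.5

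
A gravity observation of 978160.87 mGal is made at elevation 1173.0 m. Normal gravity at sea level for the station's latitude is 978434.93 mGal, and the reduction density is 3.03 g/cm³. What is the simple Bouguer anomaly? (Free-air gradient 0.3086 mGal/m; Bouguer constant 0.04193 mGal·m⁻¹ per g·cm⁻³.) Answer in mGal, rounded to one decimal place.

-61.1

Free-air correction = 0.3086 × 1173.0 = 361.99 mGal
Free-air anomaly = 978160.87 − 978434.93 + (361.99) = 87.93 mGal
Bouguer slab correction = 0.04193 × 3.03 × 1173.0 = 149.03 mGal
Simple Bouguer anomaly = 87.93 − (149.03) = -61.10 mGal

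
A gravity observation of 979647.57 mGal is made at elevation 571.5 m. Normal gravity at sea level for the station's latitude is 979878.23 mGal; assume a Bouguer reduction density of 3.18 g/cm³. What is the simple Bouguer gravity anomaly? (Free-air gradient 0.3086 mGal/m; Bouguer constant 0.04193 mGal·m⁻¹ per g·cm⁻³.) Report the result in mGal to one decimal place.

-130.5

Free-air correction = 0.3086 × 571.5 = 176.36 mGal
Free-air anomaly = 979647.57 − 979878.23 + (176.36) = -54.30 mGal
Bouguer slab correction = 0.04193 × 3.18 × 571.5 = 76.20 mGal
Simple Bouguer anomaly = -54.30 − (76.20) = -130.50 mGal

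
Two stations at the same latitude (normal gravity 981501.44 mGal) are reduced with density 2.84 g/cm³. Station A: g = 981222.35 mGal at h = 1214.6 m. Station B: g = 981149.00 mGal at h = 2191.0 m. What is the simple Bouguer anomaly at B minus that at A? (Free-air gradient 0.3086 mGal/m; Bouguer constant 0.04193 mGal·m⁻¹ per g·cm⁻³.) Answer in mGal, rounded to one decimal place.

Δg_SB(A) = 981222.35 − 981501.44 + 0.3086×1214.6 − 0.04193×2.84×1214.6 = -48.90 mGal
Δg_SB(B) = 981149.00 − 981501.44 + 0.3086×2191.0 − 0.04193×2.84×2191.0 = 62.80 mGal
Difference = 62.80 − (-48.90) = 111.70 mGal

111.7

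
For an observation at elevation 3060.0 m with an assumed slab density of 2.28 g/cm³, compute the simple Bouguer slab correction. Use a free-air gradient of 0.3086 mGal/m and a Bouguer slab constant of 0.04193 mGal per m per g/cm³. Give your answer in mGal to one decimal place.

292.5

Bouguer slab correction = 0.04193 × 2.28 × 3060.0 = 292.5 mGal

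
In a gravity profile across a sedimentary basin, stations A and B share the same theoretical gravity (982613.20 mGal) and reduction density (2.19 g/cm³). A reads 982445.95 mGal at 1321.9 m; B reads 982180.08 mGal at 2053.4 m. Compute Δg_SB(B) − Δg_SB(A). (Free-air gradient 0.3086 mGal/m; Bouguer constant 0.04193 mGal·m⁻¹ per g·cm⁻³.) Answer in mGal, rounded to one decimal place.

Δg_SB(A) = 982445.95 − 982613.20 + 0.3086×1321.9 − 0.04193×2.19×1321.9 = 119.30 mGal
Δg_SB(B) = 982180.08 − 982613.20 + 0.3086×2053.4 − 0.04193×2.19×2053.4 = 12.00 mGal
Difference = 12.00 − (119.30) = -107.30 mGal

-107.3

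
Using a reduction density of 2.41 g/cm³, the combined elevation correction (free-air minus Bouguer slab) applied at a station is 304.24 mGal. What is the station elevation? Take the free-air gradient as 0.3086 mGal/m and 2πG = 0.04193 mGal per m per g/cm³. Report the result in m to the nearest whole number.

1466

Combined gradient = 0.3086 − 0.04193 × 2.41 = 0.2075487 mGal/m
h = 304.24 / 0.2075487 = 1465.87 m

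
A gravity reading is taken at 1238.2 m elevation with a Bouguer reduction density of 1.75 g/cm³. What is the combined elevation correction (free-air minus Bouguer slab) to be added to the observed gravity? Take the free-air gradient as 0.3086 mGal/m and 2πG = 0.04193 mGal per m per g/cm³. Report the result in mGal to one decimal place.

291.3

Combined gradient = 0.3086 − 0.04193 × 1.75 = 0.2352225 mGal/m
Combined elevation correction = 0.2352225 × 1238.2 = 291.3 mGal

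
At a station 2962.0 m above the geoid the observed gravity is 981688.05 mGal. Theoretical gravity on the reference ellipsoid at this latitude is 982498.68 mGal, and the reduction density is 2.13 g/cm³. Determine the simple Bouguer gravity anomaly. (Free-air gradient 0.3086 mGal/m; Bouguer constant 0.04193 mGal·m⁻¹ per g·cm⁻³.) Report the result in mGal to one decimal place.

Free-air correction = 0.3086 × 2962.0 = 914.07 mGal
Free-air anomaly = 981688.05 − 982498.68 + (914.07) = 103.44 mGal
Bouguer slab correction = 0.04193 × 2.13 × 2962.0 = 264.54 mGal
Simple Bouguer anomaly = 103.44 − (264.54) = -161.10 mGal

-161.1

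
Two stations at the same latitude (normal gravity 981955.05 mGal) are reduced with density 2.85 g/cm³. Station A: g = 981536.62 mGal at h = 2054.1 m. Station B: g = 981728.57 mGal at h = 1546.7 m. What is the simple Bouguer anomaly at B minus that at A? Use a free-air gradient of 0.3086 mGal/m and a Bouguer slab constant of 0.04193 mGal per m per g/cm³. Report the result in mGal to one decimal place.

96.0

Δg_SB(A) = 981536.62 − 981955.05 + 0.3086×2054.1 − 0.04193×2.85×2054.1 = -30.00 mGal
Δg_SB(B) = 981728.57 − 981955.05 + 0.3086×1546.7 − 0.04193×2.85×1546.7 = 66.00 mGal
Difference = 66.00 − (-30.00) = 96.00 mGal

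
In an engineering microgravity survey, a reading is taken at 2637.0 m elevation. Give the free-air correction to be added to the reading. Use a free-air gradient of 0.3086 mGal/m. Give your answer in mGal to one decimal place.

813.8

Free-air correction = 0.3086 × 2637.0 = 813.8 mGal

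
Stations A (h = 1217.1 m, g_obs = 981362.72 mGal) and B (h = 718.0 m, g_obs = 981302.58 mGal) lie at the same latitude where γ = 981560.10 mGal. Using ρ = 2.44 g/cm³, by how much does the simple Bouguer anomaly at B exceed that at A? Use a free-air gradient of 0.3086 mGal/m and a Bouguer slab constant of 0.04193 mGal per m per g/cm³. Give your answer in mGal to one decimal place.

Δg_SB(A) = 981362.72 − 981560.10 + 0.3086×1217.1 − 0.04193×2.44×1217.1 = 53.70 mGal
Δg_SB(B) = 981302.58 − 981560.10 + 0.3086×718.0 − 0.04193×2.44×718.0 = -109.40 mGal
Difference = -109.40 − (53.70) = -163.10 mGal

-163.1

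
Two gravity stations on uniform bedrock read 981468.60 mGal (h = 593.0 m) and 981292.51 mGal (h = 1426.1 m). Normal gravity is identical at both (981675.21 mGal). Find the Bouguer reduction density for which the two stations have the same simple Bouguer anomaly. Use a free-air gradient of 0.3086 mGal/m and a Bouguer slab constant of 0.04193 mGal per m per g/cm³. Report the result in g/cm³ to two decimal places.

Δg_obs = 981292.51 − 981468.60 = -176.09 mGal over Δh = 1426.1 − 593.0 = 833.1 m
Equal Bouguer anomalies ⇒ Δg_obs + (0.3086 − 0.04193ρ)·Δh = 0
0.3086 − 0.04193ρ = −Δg_obs/Δh = 0.21137
ρ = (0.3086 − 0.21137) / 0.04193 = 2.32 g/cm³

2.32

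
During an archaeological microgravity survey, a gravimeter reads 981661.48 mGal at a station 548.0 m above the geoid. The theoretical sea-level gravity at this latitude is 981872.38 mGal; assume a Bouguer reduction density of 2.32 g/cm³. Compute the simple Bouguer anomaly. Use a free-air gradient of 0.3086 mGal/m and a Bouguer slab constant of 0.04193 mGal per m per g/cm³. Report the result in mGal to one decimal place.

-95.1

Free-air correction = 0.3086 × 548.0 = 169.11 mGal
Free-air anomaly = 981661.48 − 981872.38 + (169.11) = -41.79 mGal
Bouguer slab correction = 0.04193 × 2.32 × 548.0 = 53.31 mGal
Simple Bouguer anomaly = -41.79 − (53.31) = -95.10 mGal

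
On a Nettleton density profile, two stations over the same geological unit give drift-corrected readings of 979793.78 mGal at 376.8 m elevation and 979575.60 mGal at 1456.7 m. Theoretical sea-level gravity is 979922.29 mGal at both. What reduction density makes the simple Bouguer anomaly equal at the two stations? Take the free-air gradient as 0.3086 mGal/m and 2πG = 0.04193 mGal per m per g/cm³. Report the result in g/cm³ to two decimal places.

2.54

Δg_obs = 979575.60 − 979793.78 = -218.18 mGal over Δh = 1456.7 − 376.8 = 1079.9 m
Equal Bouguer anomalies ⇒ Δg_obs + (0.3086 − 0.04193ρ)·Δh = 0
0.3086 − 0.04193ρ = −Δg_obs/Δh = 0.20204
ρ = (0.3086 − 0.20204) / 0.04193 = 2.54 g/cm³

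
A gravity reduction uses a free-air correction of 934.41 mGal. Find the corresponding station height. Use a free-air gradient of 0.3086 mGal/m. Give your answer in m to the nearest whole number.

3028

h = 934.41 / 0.3086 = 3027.90 m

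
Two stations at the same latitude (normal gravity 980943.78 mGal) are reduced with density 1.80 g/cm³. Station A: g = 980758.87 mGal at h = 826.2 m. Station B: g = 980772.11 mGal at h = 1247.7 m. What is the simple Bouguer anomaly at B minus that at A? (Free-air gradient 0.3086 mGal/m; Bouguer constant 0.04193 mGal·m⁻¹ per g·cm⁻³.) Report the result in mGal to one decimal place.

111.5

Δg_SB(A) = 980758.87 − 980943.78 + 0.3086×826.2 − 0.04193×1.80×826.2 = 7.70 mGal
Δg_SB(B) = 980772.11 − 980943.78 + 0.3086×1247.7 − 0.04193×1.80×1247.7 = 119.20 mGal
Difference = 119.20 − (7.70) = 111.50 mGal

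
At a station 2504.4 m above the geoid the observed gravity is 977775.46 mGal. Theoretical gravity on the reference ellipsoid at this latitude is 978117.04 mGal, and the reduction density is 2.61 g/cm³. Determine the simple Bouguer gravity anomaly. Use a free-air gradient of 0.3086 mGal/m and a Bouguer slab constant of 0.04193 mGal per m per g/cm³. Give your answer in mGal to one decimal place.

157.2

Free-air correction = 0.3086 × 2504.4 = 772.86 mGal
Free-air anomaly = 977775.46 − 978117.04 + (772.86) = 431.28 mGal
Bouguer slab correction = 0.04193 × 2.61 × 2504.4 = 274.07 mGal
Simple Bouguer anomaly = 431.28 − (274.07) = 157.21 mGal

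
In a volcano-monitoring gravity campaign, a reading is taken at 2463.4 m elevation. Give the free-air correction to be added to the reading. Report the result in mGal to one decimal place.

760.2

Free-air correction = 0.3086 × 2463.4 = 760.2 mGal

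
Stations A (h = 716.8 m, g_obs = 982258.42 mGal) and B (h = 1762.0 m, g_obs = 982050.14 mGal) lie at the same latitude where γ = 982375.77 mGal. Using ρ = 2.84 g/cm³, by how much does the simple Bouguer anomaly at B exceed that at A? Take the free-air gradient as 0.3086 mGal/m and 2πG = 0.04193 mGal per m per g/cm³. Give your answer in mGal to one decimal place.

-10.2

Δg_SB(A) = 982258.42 − 982375.77 + 0.3086×716.8 − 0.04193×2.84×716.8 = 18.50 mGal
Δg_SB(B) = 982050.14 − 982375.77 + 0.3086×1762.0 − 0.04193×2.84×1762.0 = 8.30 mGal
Difference = 8.30 − (18.50) = -10.20 mGal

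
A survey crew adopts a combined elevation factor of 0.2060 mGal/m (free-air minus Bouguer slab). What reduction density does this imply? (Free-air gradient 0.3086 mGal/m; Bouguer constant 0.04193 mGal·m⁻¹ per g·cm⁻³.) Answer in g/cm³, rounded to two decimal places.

2.45

0.2060 = 0.3086 − 0.04193 × ρ
ρ = (0.3086 − 0.2060) / 0.04193 = 2.45 g/cm³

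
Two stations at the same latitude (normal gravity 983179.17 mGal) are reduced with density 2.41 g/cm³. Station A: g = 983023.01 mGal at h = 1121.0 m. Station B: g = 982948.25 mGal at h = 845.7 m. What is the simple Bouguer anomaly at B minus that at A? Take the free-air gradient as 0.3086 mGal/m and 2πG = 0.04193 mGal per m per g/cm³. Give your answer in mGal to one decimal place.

-131.9

Δg_SB(A) = 983023.01 − 983179.17 + 0.3086×1121.0 − 0.04193×2.41×1121.0 = 76.50 mGal
Δg_SB(B) = 982948.25 − 983179.17 + 0.3086×845.7 − 0.04193×2.41×845.7 = -55.40 mGal
Difference = -55.40 − (76.50) = -131.90 mGal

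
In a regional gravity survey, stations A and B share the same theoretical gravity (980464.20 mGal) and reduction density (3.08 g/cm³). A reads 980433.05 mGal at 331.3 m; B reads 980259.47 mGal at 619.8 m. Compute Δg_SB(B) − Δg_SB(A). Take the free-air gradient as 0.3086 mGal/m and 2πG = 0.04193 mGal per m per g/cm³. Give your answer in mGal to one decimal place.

Δg_SB(A) = 980433.05 − 980464.20 + 0.3086×331.3 − 0.04193×3.08×331.3 = 28.30 mGal
Δg_SB(B) = 980259.47 − 980464.20 + 0.3086×619.8 − 0.04193×3.08×619.8 = -93.50 mGal
Difference = -93.50 − (28.30) = -121.80 mGal

-121.8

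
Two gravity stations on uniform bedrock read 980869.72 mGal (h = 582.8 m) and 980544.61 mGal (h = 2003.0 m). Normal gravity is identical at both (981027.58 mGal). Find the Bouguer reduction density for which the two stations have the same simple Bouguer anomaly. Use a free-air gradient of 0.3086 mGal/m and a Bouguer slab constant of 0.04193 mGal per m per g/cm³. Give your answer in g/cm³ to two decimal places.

1.90

Δg_obs = 980544.61 − 980869.72 = -325.11 mGal over Δh = 2003.0 − 582.8 = 1420.2 m
Equal Bouguer anomalies ⇒ Δg_obs + (0.3086 − 0.04193ρ)·Δh = 0
0.3086 − 0.04193ρ = −Δg_obs/Δh = 0.22892
ρ = (0.3086 − 0.22892) / 0.04193 = 1.90 g/cm³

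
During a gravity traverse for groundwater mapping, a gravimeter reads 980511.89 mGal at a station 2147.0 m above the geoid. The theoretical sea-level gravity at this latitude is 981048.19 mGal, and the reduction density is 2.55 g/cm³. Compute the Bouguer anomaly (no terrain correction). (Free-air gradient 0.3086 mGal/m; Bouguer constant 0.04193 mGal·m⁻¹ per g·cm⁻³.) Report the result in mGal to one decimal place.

-103.3

Free-air correction = 0.3086 × 2147.0 = 662.56 mGal
Free-air anomaly = 980511.89 − 981048.19 + (662.56) = 126.26 mGal
Bouguer slab correction = 0.04193 × 2.55 × 2147.0 = 229.56 mGal
Simple Bouguer anomaly = 126.26 − (229.56) = -103.30 mGal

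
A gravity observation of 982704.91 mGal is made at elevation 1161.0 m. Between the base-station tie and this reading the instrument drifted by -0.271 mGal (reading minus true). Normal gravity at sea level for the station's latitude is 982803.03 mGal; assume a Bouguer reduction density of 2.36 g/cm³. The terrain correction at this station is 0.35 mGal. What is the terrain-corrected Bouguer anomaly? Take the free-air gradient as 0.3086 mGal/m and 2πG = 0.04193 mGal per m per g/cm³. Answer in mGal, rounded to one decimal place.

145.9

Drift-corrected reading = 982704.91 − (-0.271) = 982705.181 mGal
Free-air correction = 0.3086 × 1161.0 = 358.28 mGal
Free-air anomaly = 982705.181 − 982803.03 + (358.28) = 260.431 mGal
Bouguer slab correction = 0.04193 × 2.36 × 1161.0 = 114.89 mGal
Simple Bouguer anomaly = 260.431 − (114.89) = 145.541 mGal
Complete Bouguer anomaly = 145.541 + 0.35 = 145.891 mGal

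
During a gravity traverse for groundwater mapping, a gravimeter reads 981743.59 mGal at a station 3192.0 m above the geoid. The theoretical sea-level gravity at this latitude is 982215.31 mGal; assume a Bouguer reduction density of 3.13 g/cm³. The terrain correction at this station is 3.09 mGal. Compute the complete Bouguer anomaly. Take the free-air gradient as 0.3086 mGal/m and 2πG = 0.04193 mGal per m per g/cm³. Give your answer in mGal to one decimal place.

Free-air correction = 0.3086 × 3192.0 = 985.05 mGal
Free-air anomaly = 981743.59 − 982215.31 + (985.05) = 513.33 mGal
Bouguer slab correction = 0.04193 × 3.13 × 3192.0 = 418.92 mGal
Simple Bouguer anomaly = 513.33 − (418.92) = 94.41 mGal
Complete Bouguer anomaly = 94.41 + 3.09 = 97.50 mGal

97.5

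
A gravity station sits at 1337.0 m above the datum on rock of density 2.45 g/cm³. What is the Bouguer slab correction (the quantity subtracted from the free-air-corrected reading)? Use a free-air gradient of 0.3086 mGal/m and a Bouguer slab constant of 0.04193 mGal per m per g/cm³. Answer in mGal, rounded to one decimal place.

Bouguer slab correction = 0.04193 × 2.45 × 1337.0 = 137.3 mGal

137.3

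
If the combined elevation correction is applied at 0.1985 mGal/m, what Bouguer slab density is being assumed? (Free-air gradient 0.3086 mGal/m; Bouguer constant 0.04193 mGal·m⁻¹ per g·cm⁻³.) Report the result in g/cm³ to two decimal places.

0.1985 = 0.3086 − 0.04193 × ρ
ρ = (0.3086 − 0.1985) / 0.04193 = 2.63 g/cm³

2.63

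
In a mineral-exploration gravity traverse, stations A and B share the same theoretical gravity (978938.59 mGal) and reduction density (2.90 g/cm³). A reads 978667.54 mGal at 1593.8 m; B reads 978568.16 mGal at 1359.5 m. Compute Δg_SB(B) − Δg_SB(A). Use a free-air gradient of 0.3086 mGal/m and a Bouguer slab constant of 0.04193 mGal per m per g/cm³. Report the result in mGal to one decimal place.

-143.2

Δg_SB(A) = 978667.54 − 978938.59 + 0.3086×1593.8 − 0.04193×2.90×1593.8 = 27.00 mGal
Δg_SB(B) = 978568.16 − 978938.59 + 0.3086×1359.5 − 0.04193×2.90×1359.5 = -116.20 mGal
Difference = -116.20 − (27.00) = -143.20 mGal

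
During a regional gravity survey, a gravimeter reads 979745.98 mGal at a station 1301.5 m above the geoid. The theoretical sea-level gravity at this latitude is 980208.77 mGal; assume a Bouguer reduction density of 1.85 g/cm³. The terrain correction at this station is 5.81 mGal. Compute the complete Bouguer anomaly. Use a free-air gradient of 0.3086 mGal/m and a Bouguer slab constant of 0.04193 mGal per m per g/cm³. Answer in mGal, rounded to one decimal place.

-156.3

Free-air correction = 0.3086 × 1301.5 = 401.64 mGal
Free-air anomaly = 979745.98 − 980208.77 + (401.64) = -61.15 mGal
Bouguer slab correction = 0.04193 × 1.85 × 1301.5 = 100.96 mGal
Simple Bouguer anomaly = -61.15 − (100.96) = -162.11 mGal
Complete Bouguer anomaly = -162.11 + 5.81 = -156.30 mGal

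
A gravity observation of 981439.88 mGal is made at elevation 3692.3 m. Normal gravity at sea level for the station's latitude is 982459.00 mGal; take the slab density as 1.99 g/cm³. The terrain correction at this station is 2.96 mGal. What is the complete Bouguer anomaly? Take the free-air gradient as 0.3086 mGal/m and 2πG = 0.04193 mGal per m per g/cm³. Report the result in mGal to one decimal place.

Free-air correction = 0.3086 × 3692.3 = 1139.44 mGal
Free-air anomaly = 981439.88 − 982459.00 + (1139.44) = 120.32 mGal
Bouguer slab correction = 0.04193 × 1.99 × 3692.3 = 308.09 mGal
Simple Bouguer anomaly = 120.32 − (308.09) = -187.77 mGal
Complete Bouguer anomaly = -187.77 + 2.96 = -184.81 mGal

-184.8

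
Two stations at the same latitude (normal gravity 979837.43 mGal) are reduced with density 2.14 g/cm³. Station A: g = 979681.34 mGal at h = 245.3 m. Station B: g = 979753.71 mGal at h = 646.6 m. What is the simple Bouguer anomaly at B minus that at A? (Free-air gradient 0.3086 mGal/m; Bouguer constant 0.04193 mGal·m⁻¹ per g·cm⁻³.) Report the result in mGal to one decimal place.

160.2

Δg_SB(A) = 979681.34 − 979837.43 + 0.3086×245.3 − 0.04193×2.14×245.3 = -102.40 mGal
Δg_SB(B) = 979753.71 − 979837.43 + 0.3086×646.6 − 0.04193×2.14×646.6 = 57.80 mGal
Difference = 57.80 − (-102.40) = 160.20 mGal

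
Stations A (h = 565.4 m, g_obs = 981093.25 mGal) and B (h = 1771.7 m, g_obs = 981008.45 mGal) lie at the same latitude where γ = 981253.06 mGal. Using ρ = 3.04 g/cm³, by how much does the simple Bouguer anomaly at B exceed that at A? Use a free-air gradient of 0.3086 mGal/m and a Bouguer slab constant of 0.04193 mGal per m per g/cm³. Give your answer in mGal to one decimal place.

Δg_SB(A) = 981093.25 − 981253.06 + 0.3086×565.4 − 0.04193×3.04×565.4 = -57.40 mGal
Δg_SB(B) = 981008.45 − 981253.06 + 0.3086×1771.7 − 0.04193×3.04×1771.7 = 76.30 mGal
Difference = 76.30 − (-57.40) = 133.70 mGal

133.7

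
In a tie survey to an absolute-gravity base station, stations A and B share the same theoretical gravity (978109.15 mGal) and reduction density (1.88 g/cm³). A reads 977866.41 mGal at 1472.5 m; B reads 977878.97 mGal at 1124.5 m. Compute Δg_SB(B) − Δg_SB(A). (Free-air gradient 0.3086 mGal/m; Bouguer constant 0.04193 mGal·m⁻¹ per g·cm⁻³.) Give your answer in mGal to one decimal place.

Δg_SB(A) = 977866.41 − 978109.15 + 0.3086×1472.5 − 0.04193×1.88×1472.5 = 95.60 mGal
Δg_SB(B) = 977878.97 − 978109.15 + 0.3086×1124.5 − 0.04193×1.88×1124.5 = 28.20 mGal
Difference = 28.20 − (95.60) = -67.40 mGal

-67.4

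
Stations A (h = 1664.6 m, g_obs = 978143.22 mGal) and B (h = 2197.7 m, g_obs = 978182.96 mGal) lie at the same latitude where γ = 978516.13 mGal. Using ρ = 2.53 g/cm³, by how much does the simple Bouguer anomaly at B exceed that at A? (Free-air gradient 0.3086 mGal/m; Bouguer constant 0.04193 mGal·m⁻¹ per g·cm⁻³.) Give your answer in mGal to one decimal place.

147.7

Δg_SB(A) = 978143.22 − 978516.13 + 0.3086×1664.6 − 0.04193×2.53×1664.6 = -35.80 mGal
Δg_SB(B) = 978182.96 − 978516.13 + 0.3086×2197.7 − 0.04193×2.53×2197.7 = 111.90 mGal
Difference = 111.90 − (-35.80) = 147.70 mGal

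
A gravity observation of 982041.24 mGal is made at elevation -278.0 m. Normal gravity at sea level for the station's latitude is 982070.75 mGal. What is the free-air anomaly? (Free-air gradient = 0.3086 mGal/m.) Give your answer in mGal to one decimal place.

Free-air correction = 0.3086 × -278.0 = -85.79 mGal
Free-air anomaly = 982041.24 − 982070.75 + (-85.79) = -115.30 mGal

-115.3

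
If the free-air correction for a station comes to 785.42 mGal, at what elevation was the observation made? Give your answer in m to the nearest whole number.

h = 785.42 / 0.3086 = 2545.11 m

2545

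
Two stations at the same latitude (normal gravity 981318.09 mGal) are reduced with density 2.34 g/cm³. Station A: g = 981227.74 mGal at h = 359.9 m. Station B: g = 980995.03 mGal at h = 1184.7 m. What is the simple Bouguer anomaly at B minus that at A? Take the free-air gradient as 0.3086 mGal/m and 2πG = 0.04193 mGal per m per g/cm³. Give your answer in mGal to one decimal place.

-59.1

Δg_SB(A) = 981227.74 − 981318.09 + 0.3086×359.9 − 0.04193×2.34×359.9 = -14.60 mGal
Δg_SB(B) = 980995.03 − 981318.09 + 0.3086×1184.7 − 0.04193×2.34×1184.7 = -73.70 mGal
Difference = -73.70 − (-14.60) = -59.10 mGal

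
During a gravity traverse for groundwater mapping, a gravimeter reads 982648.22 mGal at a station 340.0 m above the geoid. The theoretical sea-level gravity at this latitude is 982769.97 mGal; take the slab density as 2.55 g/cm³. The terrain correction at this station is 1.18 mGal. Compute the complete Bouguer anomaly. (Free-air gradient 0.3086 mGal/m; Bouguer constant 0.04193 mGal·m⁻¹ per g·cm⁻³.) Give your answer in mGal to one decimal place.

Free-air correction = 0.3086 × 340.0 = 104.92 mGal
Free-air anomaly = 982648.22 − 982769.97 + (104.92) = -16.83 mGal
Bouguer slab correction = 0.04193 × 2.55 × 340.0 = 36.35 mGal
Simple Bouguer anomaly = -16.83 − (36.35) = -53.18 mGal
Complete Bouguer anomaly = -53.18 + 1.18 = -52.00 mGal

-52.0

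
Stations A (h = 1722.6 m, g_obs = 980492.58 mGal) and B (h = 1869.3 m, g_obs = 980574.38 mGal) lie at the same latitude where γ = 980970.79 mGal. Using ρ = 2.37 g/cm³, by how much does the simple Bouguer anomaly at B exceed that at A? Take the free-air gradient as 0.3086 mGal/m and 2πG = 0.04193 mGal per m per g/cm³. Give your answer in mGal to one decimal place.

112.5

Δg_SB(A) = 980492.58 − 980970.79 + 0.3086×1722.6 − 0.04193×2.37×1722.6 = -117.80 mGal
Δg_SB(B) = 980574.38 − 980970.79 + 0.3086×1869.3 − 0.04193×2.37×1869.3 = -5.30 mGal
Difference = -5.30 − (-117.80) = 112.50 mGal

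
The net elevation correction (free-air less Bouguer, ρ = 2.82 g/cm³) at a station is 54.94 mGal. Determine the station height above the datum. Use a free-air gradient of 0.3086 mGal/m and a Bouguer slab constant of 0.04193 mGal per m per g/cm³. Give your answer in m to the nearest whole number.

289

Combined gradient = 0.3086 − 0.04193 × 2.82 = 0.1903574 mGal/m
h = 54.94 / 0.1903574 = 288.61 m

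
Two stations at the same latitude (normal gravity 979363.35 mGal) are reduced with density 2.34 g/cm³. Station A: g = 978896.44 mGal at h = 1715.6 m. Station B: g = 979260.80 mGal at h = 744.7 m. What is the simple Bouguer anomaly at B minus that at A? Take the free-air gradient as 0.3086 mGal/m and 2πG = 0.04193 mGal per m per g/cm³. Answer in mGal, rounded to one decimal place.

160.0

Δg_SB(A) = 978896.44 − 979363.35 + 0.3086×1715.6 − 0.04193×2.34×1715.6 = -105.80 mGal
Δg_SB(B) = 979260.80 − 979363.35 + 0.3086×744.7 − 0.04193×2.34×744.7 = 54.20 mGal
Difference = 54.20 − (-105.80) = 160.00 mGal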